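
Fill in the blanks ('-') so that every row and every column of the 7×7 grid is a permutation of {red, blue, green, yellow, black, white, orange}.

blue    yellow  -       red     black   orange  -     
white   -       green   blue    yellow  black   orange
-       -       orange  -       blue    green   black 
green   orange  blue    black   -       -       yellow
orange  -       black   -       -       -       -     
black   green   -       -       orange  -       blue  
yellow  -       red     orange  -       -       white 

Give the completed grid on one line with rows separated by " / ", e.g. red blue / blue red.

blue yellow white red black orange green / white red green blue yellow black orange / red white orange yellow blue green black / green orange blue black red white yellow / orange blue black green white yellow red / black green yellow white orange red blue / yellow black red orange green blue white

Cell (r1,c3): row 1 has {red,blue,yellow,black,orange}; column 3 has {red,blue,green,black,orange} → white.
Cell (r1,c7): row 1 has {red,blue,yellow,black,white,orange}; column 7 has {blue,yellow,black,white,orange} → green.
Cell (r2,c2): row 2 has {blue,green,yellow,black,white,orange}; column 2 has {green,yellow,orange} → red.
Cell (r3,c1): row 3 has {blue,green,black,orange}; column 1 has {blue,green,yellow,black,white,orange} → red.
Cell (r3,c2): row 3 has {red,blue,green,black,orange}; column 2 has {red,green,yellow,orange} → white.
Cell (r3,c4): row 3 has {red,blue,green,black,white,orange}; column 4 has {red,blue,black,orange} → yellow.
Cell (r5,c2): row 5 has {black,orange}; column 2 has {red,green,yellow,white,orange} → blue.
Cell (r5,c7): row 5 has {blue,black,orange}; column 7 has {blue,green,yellow,black,white,orange} → red.
Cell (r6,c3): row 6 has {blue,green,black,orange}; column 3 has {red,blue,green,black,white,orange} → yellow.
Cell (r6,c4): row 6 has {blue,green,yellow,black,orange}; column 4 has {red,blue,yellow,black,orange} → white.
Cell (r6,c6): row 6 has {blue,green,yellow,black,white,orange}; column 6 has {green,black,orange} → red.
Cell (r7,c2): row 7 has {red,yellow,white,orange}; column 2 has {red,blue,green,yellow,white,orange} → black.
Cell (r7,c5): row 7 has {red,yellow,black,white,orange}; column 5 has {blue,yellow,black,orange} → green.
Cell (r7,c6): row 7 has {red,green,yellow,black,white,orange}; column 6 has {red,green,black,orange} → blue.
Cell (r4,c6): row 4 has {blue,green,yellow,black,orange}; column 6 has {red,blue,green,black,orange} → white.
Cell (r5,c4): row 5 has {red,blue,black,orange}; column 4 has {red,blue,yellow,black,white,orange} → green.
Cell (r5,c5): row 5 has {red,blue,green,black,orange}; column 5 has {blue,green,yellow,black,orange} → white.
Cell (r5,c6): row 5 has {red,blue,green,black,white,orange}; column 6 has {red,blue,green,black,white,orange} → yellow.
Cell (r4,c5): row 4 has {blue,green,yellow,black,white,orange}; column 5 has {blue,green,yellow,black,white,orange} → red.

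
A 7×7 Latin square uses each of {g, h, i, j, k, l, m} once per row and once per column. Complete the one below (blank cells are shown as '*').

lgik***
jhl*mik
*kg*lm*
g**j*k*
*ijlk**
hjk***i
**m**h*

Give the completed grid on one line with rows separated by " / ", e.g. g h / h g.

At row 1, column 6: row 1 has {g,i,k,l}; column 6 has {h,i,k,m}; that leaves j.
At row 2, column 4: row 2 has {h,i,j,k,l,m}; column 4 has {j,k,l}; that leaves g.
At row 3, column 1: row 3 has {g,k,l,m}; column 1 has {g,h,j,l}; that leaves i.
At row 3, column 4: row 3 has {g,i,k,l,m}; column 4 has {g,j,k,l}; that leaves h.
At row 3, column 7: row 3 has {g,h,i,k,l,m}; column 7 has {i,k}; that leaves j.
At row 4, column 3: row 4 has {g,j,k}; column 3 has {g,i,j,k,l,m}; that leaves h.
At row 4, column 5: row 4 has {g,h,j,k}; column 5 has {k,l,m}; that leaves i.
At row 5, column 1: row 5 has {i,j,k,l}; column 1 has {g,h,i,j,l}; that leaves m.
At row 5, column 6: row 5 has {i,j,k,l,m}; column 6 has {h,i,j,k,m}; that leaves g.
At row 5, column 7: row 5 has {g,i,j,k,l,m}; column 7 has {i,j,k}; that leaves h.
At row 6, column 4: row 6 has {h,i,j,k}; column 4 has {g,h,j,k,l}; that leaves m.
At row 6, column 5: row 6 has {h,i,j,k,m}; column 5 has {i,k,l,m}; that leaves g.
At row 6, column 6: row 6 has {g,h,i,j,k,m}; column 6 has {g,h,i,j,k,m}; that leaves l.
At row 7, column 1: row 7 has {h,m}; column 1 has {g,h,i,j,l,m}; that leaves k.
At row 7, column 2: row 7 has {h,k,m}; column 2 has {g,h,i,j,k}; that leaves l.
At row 7, column 4: row 7 has {h,k,l,m}; column 4 has {g,h,j,k,l,m}; that leaves i.
At row 7, column 5: row 7 has {h,i,k,l,m}; column 5 has {g,i,k,l,m}; that leaves j.
At row 7, column 7: row 7 has {h,i,j,k,l,m}; column 7 has {h,i,j,k}; that leaves g.
At row 1, column 5: row 1 has {g,i,j,k,l}; column 5 has {g,i,j,k,l,m}; that leaves h.
At row 1, column 7: row 1 has {g,h,i,j,k,l}; column 7 has {g,h,i,j,k}; that leaves m.
At row 4, column 2: row 4 has {g,h,i,j,k}; column 2 has {g,h,i,j,k,l}; that leaves m.
At row 4, column 7: row 4 has {g,h,i,j,k,m}; column 7 has {g,h,i,j,k,m}; that leaves l.

l g i k h j m / j h l g m i k / i k g h l m j / g m h j i k l / m i j l k g h / h j k m g l i / k l m i j h g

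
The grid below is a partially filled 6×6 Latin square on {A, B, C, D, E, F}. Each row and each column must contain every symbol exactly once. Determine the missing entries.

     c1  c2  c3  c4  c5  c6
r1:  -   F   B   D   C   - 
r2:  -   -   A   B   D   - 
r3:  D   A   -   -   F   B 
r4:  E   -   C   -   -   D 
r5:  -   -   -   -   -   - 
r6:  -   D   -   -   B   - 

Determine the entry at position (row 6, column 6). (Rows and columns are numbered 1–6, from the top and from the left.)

A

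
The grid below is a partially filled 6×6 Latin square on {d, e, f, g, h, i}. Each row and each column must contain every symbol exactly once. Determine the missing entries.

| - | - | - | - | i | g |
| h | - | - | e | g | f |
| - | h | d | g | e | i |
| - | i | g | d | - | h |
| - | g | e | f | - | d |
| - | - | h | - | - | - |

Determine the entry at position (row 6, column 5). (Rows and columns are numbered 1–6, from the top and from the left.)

d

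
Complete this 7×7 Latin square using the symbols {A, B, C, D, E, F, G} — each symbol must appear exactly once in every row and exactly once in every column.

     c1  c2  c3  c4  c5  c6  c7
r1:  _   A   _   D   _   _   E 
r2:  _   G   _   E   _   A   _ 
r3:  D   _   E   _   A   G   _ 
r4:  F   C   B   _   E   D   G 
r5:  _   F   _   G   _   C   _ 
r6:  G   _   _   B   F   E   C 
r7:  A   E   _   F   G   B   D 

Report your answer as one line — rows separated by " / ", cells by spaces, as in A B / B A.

B A G D C F E / C G F E D A B / D B E C A G F / F C B A E D G / E F D G B C A / G D A B F E C / A E C F G B D

(r1,c6): row 1 has {A,D,E}; column 6 has {A,B,C,D,E,G}, so it must be F.
(r3,c2): row 3 has {A,D,E,G}; column 2 has {A,C,E,F,G}, so it must be B.
(r3,c4): row 3 has {A,B,D,E,G}; column 4 has {B,D,E,F,G}, so it must be C.
(r3,c7): row 3 has {A,B,C,D,E,G}; column 7 has {C,D,E,G}, so it must be F.
(r4,c4): row 4 has {B,C,D,E,F,G}; column 4 has {B,C,D,E,F,G}, so it must be A.
(r6,c2): row 6 has {B,C,E,F,G}; column 2 has {A,B,C,E,F,G}, so it must be D.
(r6,c3): row 6 has {B,C,D,E,F,G}; column 3 has {B,E}, so it must be A.
(r7,c3): row 7 has {A,B,D,E,F,G}; column 3 has {A,B,E}, so it must be C.
(r1,c3): row 1 has {A,D,E,F}; column 3 has {A,B,C,E}, so it must be G.
(r2,c7): row 2 has {A,E,G}; column 7 has {C,D,E,F,G}, so it must be B.
(r5,c3): row 5 has {C,F,G}; column 3 has {A,B,C,E,G}, so it must be D.
(r5,c5): row 5 has {C,D,F,G}; column 5 has {A,E,F,G}, so it must be B.
(r5,c7): row 5 has {B,C,D,F,G}; column 7 has {B,C,D,E,F,G}, so it must be A.
(r1,c5): row 1 has {A,D,E,F,G}; column 5 has {A,B,E,F,G}, so it must be C.
(r2,c1): row 2 has {A,B,E,G}; column 1 has {A,D,F,G}, so it must be C.
(r2,c3): row 2 has {A,B,C,E,G}; column 3 has {A,B,C,D,E,G}, so it must be F.
(r2,c5): row 2 has {A,B,C,E,F,G}; column 5 has {A,B,C,E,F,G}, so it must be D.
(r5,c1): row 5 has {A,B,C,D,F,G}; column 1 has {A,C,D,F,G}, so it must be E.
(r1,c1): row 1 has {A,C,D,E,F,G}; column 1 has {A,C,D,E,F,G}, so it must be B.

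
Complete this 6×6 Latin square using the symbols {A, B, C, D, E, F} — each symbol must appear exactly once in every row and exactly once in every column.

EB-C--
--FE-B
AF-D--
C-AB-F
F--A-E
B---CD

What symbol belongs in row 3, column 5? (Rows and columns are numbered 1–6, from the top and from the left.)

E

(r1,c3) = D
(r1,c6) = A
(r2,c1) = D
(r2,c5) = A
(r3,c6) = C
(r6,c3) = E
(r6,c4) = F
(r1,c5) = F
(r2,c2) = C
(r3,c3) = B
(r3,c5) = E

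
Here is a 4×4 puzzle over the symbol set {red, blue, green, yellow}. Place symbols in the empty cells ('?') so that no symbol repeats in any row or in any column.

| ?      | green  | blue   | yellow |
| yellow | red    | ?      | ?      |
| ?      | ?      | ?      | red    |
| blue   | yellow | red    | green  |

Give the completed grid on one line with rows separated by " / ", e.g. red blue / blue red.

red green blue yellow / yellow red green blue / green blue yellow red / blue yellow red green

(r1,c1) = red
(r2,c3) = green
(r2,c4) = blue
(r3,c1) = green
(r3,c2) = blue
(r3,c3) = yellow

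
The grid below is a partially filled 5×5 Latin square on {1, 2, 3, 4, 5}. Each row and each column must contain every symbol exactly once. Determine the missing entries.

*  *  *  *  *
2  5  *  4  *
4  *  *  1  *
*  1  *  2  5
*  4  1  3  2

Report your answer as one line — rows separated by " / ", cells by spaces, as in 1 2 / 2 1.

1 3 2 5 4 / 2 5 3 4 1 / 4 2 5 1 3 / 3 1 4 2 5 / 5 4 1 3 2

(r1,c4): row 1 is empty so far; column 4 has {1,2,3,4}, so it must be 5.
(r2,c3): row 2 has {2,4,5}; column 3 has {1}, so it must be 3.
(r2,c5): row 2 has {2,3,4,5}; column 5 has {2,5}, so it must be 1.
(r3,c5): row 3 has {1,4}; column 5 has {1,2,5}, so it must be 3.
(r4,c1): row 4 has {1,2,5}; column 1 has {2,4}, so it must be 3.
(r4,c3): row 4 has {1,2,3,5}; column 3 has {1,3}, so it must be 4.
(r5,c1): row 5 has {1,2,3,4}; column 1 has {2,3,4}, so it must be 5.
(r1,c1): row 1 has {5}; column 1 has {2,3,4,5}, so it must be 1.
(r1,c3): row 1 has {1,5}; column 3 has {1,3,4}, so it must be 2.
(r1,c5): row 1 has {1,2,5}; column 5 has {1,2,3,5}, so it must be 4.
(r3,c2): row 3 has {1,3,4}; column 2 has {1,4,5}, so it must be 2.
(r3,c3): row 3 has {1,2,3,4}; column 3 has {1,2,3,4}, so it must be 5.
(r1,c2): row 1 has {1,2,4,5}; column 2 has {1,2,4,5}, so it must be 3.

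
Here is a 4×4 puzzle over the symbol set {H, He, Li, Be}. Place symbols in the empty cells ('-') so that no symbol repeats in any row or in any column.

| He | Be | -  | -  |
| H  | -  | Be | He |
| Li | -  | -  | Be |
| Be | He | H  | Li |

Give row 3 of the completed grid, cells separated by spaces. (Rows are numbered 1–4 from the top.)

Li H He Be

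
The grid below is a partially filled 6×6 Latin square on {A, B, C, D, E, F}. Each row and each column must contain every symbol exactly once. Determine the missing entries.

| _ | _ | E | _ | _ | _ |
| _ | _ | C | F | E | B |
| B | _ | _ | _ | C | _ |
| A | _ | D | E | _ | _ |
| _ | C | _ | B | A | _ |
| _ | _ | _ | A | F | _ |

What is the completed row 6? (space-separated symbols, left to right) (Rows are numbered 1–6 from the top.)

(r2,c1) = D
(r2,c2) = A
(r3,c4) = D
(r4,c5) = B
(r5,c3) = F
(r6,c3) = B
(r1,c4) = C
(r1,c5) = D
(r3,c3) = A
(r4,c2) = F
(r4,c6) = C
(r5,c1) = E
(r5,c6) = D
(r6,c1) = C
(r6,c6) = E
(r1,c1) = F
(r1,c2) = B
(r1,c6) = A
(r3,c2) = E
(r3,c6) = F
(r6,c2) = D

C D B A F E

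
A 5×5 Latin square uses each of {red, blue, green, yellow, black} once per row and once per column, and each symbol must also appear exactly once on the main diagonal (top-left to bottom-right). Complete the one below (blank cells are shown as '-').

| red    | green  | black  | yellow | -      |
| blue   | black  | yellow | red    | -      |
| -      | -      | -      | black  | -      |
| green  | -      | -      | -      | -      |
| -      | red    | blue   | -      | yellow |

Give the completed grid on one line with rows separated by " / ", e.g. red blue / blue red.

red green black yellow blue / blue black yellow red green / yellow blue green black red / green yellow red blue black / black red blue green yellow

(r1,c5): row 1 has {red,green,yellow,black}; column 5 has {yellow}, so it must be blue.
(r2,c5): row 2 has {red,blue,yellow,black}; column 5 has {blue,yellow}, so it must be green.
(r3,c1): row 3 has {black}; column 1 has {red,blue,green}, so it must be yellow.
(r3,c2): row 3 has {yellow,black}; column 2 has {red,green,black}, so it must be blue.
(r3,c3): row 3 has {blue,yellow,black}; column 3 has {blue,yellow,black}; the diagonal has {red,yellow,black}, so it must be green.
(r3,c5): row 3 has {blue,green,yellow,black}; column 5 has {blue,green,yellow}, so it must be red.
(r4,c2): row 4 has {green}; column 2 has {red,blue,green,black}, so it must be yellow.
(r4,c3): row 4 has {green,yellow}; column 3 has {blue,green,yellow,black}, so it must be red.
(r4,c4): row 4 has {red,green,yellow}; column 4 has {red,yellow,black}; the diagonal has {red,green,yellow,black}, so it must be blue.
(r4,c5): row 4 has {red,blue,green,yellow}; column 5 has {red,blue,green,yellow}, so it must be black.
(r5,c1): row 5 has {red,blue,yellow}; column 1 has {red,blue,green,yellow}, so it must be black.
(r5,c4): row 5 has {red,blue,yellow,black}; column 4 has {red,blue,yellow,black}, so it must be green.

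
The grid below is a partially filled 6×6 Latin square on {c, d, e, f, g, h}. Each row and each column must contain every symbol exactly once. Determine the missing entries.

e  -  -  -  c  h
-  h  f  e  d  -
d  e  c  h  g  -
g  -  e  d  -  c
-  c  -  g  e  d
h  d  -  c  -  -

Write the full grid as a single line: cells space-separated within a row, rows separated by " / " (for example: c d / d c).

(r1,c4) = f
(r2,c1) = c
(r2,c6) = g
(r3,c6) = f
(r4,c2) = f
(r4,c5) = h
(r5,c1) = f
(r5,c3) = h
(r6,c3) = g
(r6,c5) = f
(r6,c6) = e
(r1,c2) = g
(r1,c3) = d

e g d f c h / c h f e d g / d e c h g f / g f e d h c / f c h g e d / h d g c f e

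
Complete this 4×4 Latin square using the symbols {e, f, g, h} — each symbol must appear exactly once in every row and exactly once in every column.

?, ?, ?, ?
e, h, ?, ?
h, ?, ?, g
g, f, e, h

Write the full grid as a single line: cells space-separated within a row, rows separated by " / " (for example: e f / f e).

f g h e / e h g f / h e f g / g f e h

(r1,c1): row 1 is empty so far; column 1 has {e,g,h}, so it must be f.
(r1,c4): row 1 has {f}; column 4 has {g,h}, so it must be e.
(r2,c4): row 2 has {e,h}; column 4 has {e,g,h}, so it must be f.
(r3,c2): row 3 has {g,h}; column 2 has {f,h}, so it must be e.
(r3,c3): row 3 has {e,g,h}; column 3 has {e}, so it must be f.
(r1,c2): row 1 has {e,f}; column 2 has {e,f,h}, so it must be g.
(r1,c3): row 1 has {e,f,g}; column 3 has {e,f}, so it must be h.
(r2,c3): row 2 has {e,f,h}; column 3 has {e,f,h}, so it must be g.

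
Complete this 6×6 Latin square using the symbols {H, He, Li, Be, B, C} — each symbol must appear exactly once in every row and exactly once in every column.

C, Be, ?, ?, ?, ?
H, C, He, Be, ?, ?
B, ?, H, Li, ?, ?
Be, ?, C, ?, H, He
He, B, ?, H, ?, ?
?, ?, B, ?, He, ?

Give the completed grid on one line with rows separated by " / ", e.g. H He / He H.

C Be Li He B H / H C He Be Li B / B He H Li Be C / Be Li C B H He / He B Be H C Li / Li H B C He Be

row 1 has {Be,C}; column 3 has {H,He,B,C} — only Li is left for (r1,c3).
row 1 has {Li,Be,C}; column 5 has {H,He} — only B is left for (r1,c5).
row 1 has {Li,Be,B,C}; column 6 has {He} — only H is left for (r1,c6).
row 2 has {H,He,Be,C}; column 5 has {H,He,B} — only Li is left for (r2,c5).
row 2 has {H,He,Li,Be,C}; column 6 has {H,He} — only B is left for (r2,c6).
row 3 has {H,Li,B}; column 2 has {Be,B,C} — only He is left for (r3,c2).
row 4 has {H,He,Be,C}; column 2 has {He,Be,B,C} — only Li is left for (r4,c2).
row 4 has {H,He,Li,Be,C}; column 4 has {H,Li,Be} — only B is left for (r4,c4).
row 5 has {H,He,B}; column 3 has {H,He,Li,B,C} — only Be is left for (r5,c3).
row 5 has {H,He,Be,B}; column 5 has {H,He,Li,B} — only C is left for (r5,c5).
row 5 has {H,He,Be,B,C}; column 6 has {H,He,B} — only Li is left for (r5,c6).
row 6 has {He,B}; column 1 has {H,He,Be,B,C} — only Li is left for (r6,c1).
row 6 has {He,Li,B}; column 2 has {He,Li,Be,B,C} — only H is left for (r6,c2).
row 6 has {H,He,Li,B}; column 4 has {H,Li,Be,B} — only C is left for (r6,c4).
row 6 has {H,He,Li,B,C}; column 6 has {H,He,Li,B} — only Be is left for (r6,c6).
row 1 has {H,Li,Be,B,C}; column 4 has {H,Li,Be,B,C} — only He is left for (r1,c4).
row 3 has {H,He,Li,B}; column 5 has {H,He,Li,B,C} — only Be is left for (r3,c5).
row 3 has {H,He,Li,Be,B}; column 6 has {H,He,Li,Be,B} — only C is left for (r3,c6).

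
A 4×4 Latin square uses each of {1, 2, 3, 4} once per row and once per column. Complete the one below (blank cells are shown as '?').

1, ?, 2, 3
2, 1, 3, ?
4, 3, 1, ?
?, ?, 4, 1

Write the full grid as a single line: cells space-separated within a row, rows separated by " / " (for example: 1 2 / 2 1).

1 4 2 3 / 2 1 3 4 / 4 3 1 2 / 3 2 4 1

(r1,c2) = 4
(r2,c4) = 4
(r3,c4) = 2
(r4,c1) = 3
(r4,c2) = 2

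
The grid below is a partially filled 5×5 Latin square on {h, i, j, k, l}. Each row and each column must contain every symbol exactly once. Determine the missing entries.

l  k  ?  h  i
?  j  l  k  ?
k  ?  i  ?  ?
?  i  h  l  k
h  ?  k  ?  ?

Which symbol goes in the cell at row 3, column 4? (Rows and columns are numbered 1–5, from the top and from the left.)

j

At row 1, column 3: row 1 has {h,i,k,l}; column 3 has {h,i,k,l}; that leaves j.
At row 2, column 1: row 2 has {j,k,l}; column 1 has {h,k,l}; that leaves i.
At row 2, column 5: row 2 has {i,j,k,l}; column 5 has {i,k}; that leaves h.
At row 3, column 4: row 3 has {i,k}; column 4 has {h,k,l}; that leaves j.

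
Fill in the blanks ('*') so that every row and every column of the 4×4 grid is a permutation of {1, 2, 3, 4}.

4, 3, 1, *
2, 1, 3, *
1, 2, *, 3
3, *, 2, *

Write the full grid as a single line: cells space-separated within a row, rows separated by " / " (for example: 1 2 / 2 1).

row 1 has {1,3,4}; column 4 has {3} — only 2 is left for (r1,c4).
row 2 has {1,2,3}; column 4 has {2,3} — only 4 is left for (r2,c4).
row 3 has {1,2,3}; column 3 has {1,2,3} — only 4 is left for (r3,c3).
row 4 has {2,3}; column 2 has {1,2,3} — only 4 is left for (r4,c2).
row 4 has {2,3,4}; column 4 has {2,3,4} — only 1 is left for (r4,c4).

4 3 1 2 / 2 1 3 4 / 1 2 4 3 / 3 4 2 1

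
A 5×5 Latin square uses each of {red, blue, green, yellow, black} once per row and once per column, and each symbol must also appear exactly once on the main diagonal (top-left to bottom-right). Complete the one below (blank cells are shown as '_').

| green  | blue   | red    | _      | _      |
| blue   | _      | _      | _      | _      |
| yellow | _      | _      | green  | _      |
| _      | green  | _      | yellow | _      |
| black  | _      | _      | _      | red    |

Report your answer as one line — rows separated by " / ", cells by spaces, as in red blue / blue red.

green blue red black yellow / blue black yellow red green / yellow red blue green black / red green black yellow blue / black yellow green blue red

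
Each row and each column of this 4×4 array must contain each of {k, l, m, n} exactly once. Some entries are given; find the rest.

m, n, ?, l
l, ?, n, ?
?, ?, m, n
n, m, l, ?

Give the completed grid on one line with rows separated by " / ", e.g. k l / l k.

m n k l / l k n m / k l m n / n m l k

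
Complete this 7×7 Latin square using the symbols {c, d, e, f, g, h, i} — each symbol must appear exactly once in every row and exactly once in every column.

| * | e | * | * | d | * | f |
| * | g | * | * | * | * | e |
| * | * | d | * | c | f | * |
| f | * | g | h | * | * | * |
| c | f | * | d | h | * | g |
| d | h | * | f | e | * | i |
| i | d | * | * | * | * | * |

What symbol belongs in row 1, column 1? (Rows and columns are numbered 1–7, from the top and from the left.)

(r2,c1) = h
(r3,c2) = i
(r3,c7) = h
(r4,c2) = c
(r4,c5) = i
(r4,c7) = d
(r6,c3) = c
(r6,c6) = g
(r7,c7) = c
(r1,c1) = g

g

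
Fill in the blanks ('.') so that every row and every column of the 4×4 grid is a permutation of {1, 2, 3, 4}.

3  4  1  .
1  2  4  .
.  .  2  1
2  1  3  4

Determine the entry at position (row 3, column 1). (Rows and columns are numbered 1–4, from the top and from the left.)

4

(r1,c4) = 2
(r2,c4) = 3
(r3,c1) = 4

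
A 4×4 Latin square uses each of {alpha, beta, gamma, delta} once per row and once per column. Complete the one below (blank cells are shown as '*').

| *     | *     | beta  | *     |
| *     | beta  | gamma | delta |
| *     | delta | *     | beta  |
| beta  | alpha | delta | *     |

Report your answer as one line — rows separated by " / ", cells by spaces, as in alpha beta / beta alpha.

Cell (r1,c2): row 1 has {beta}; column 2 has {alpha,beta,delta} → gamma.
Cell (r1,c4): row 1 has {beta,gamma}; column 4 has {beta,delta} → alpha.
Cell (r2,c1): row 2 has {beta,gamma,delta}; column 1 has {beta} → alpha.
Cell (r3,c1): row 3 has {beta,delta}; column 1 has {alpha,beta} → gamma.
Cell (r3,c3): row 3 has {beta,gamma,delta}; column 3 has {beta,gamma,delta} → alpha.
Cell (r4,c4): row 4 has {alpha,beta,delta}; column 4 has {alpha,beta,delta} → gamma.
Cell (r1,c1): row 1 has {alpha,beta,gamma}; column 1 has {alpha,beta,gamma} → delta.

delta gamma beta alpha / alpha beta gamma delta / gamma delta alpha beta / beta alpha delta gamma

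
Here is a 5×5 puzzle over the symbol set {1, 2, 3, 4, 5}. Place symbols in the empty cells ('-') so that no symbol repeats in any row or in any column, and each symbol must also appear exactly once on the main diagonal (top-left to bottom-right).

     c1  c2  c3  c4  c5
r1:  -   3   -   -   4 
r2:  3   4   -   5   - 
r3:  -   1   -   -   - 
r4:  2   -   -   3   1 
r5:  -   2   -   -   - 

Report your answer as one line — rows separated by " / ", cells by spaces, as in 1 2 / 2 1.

(r2,c5) = 2
(r4,c2) = 5
(r4,c3) = 4
(r5,c5) = 5
(r1,c1) = 1
(r1,c4) = 2
(r2,c3) = 1
(r3,c3) = 2
(r3,c4) = 4
(r3,c5) = 3
(r5,c1) = 4
(r5,c3) = 3
(r5,c4) = 1
(r1,c3) = 5
(r3,c1) = 5

1 3 5 2 4 / 3 4 1 5 2 / 5 1 2 4 3 / 2 5 4 3 1 / 4 2 3 1 5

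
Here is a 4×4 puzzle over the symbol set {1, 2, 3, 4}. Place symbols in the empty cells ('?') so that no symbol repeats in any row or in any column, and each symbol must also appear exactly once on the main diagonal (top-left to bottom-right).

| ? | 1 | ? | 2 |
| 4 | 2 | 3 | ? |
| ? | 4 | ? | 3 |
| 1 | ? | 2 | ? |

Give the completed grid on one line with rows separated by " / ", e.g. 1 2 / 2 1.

3 1 4 2 / 4 2 3 1 / 2 4 1 3 / 1 3 2 4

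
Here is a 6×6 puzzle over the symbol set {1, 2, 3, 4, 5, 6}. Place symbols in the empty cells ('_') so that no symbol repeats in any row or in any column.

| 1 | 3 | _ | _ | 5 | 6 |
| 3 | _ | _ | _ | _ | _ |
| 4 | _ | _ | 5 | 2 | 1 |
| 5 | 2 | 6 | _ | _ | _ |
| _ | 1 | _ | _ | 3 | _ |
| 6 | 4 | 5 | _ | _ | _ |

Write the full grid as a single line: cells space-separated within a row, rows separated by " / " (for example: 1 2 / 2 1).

(r3,c2) = 6
(r3,c3) = 3
(r5,c1) = 2
(r5,c3) = 4
(r5,c4) = 6
(r5,c6) = 5
(r6,c5) = 1
(r1,c3) = 2
(r1,c4) = 4
(r2,c2) = 5
(r2,c3) = 1
(r2,c4) = 2
(r2,c6) = 4
(r4,c5) = 4
(r4,c6) = 3
(r6,c4) = 3
(r6,c6) = 2
(r2,c5) = 6
(r4,c4) = 1

1 3 2 4 5 6 / 3 5 1 2 6 4 / 4 6 3 5 2 1 / 5 2 6 1 4 3 / 2 1 4 6 3 5 / 6 4 5 3 1 2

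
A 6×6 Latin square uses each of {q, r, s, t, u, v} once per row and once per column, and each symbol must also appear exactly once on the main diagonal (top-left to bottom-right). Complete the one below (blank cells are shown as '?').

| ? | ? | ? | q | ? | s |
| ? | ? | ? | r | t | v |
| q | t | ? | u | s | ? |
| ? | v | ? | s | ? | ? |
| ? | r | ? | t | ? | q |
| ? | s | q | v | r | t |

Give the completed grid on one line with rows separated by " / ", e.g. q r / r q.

r u t q v s / s q u r t v / q t v u s r / t v r s q u / v r s t u q / u s q v r t

(r1,c2) = u
(r1,c5) = v
(r2,c2) = q
(r3,c6) = r
(r4,c6) = u
(r5,c5) = u
(r6,c1) = u
(r1,c1) = r
(r1,c3) = t
(r2,c1) = s
(r2,c3) = u
(r3,c3) = v
(r4,c1) = t
(r4,c3) = r
(r4,c5) = q
(r5,c1) = v
(r5,c3) = s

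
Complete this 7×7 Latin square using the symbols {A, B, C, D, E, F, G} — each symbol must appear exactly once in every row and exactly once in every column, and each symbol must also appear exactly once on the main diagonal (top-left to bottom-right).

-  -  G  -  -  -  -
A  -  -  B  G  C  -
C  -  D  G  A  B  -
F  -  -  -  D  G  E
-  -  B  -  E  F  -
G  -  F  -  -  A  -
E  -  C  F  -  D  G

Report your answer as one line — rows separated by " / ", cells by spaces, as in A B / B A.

B C G D F E A / A F E B G C D / C E D G A B F / F B A C D G E / D G B A E F C / G D F E C A B / E A C F B D G

(r1,c1) = B
(r1,c6) = E
(r2,c2) = F
(r2,c3) = E
(r2,c7) = D
(r3,c2) = E
(r3,c7) = F
(r4,c3) = A
(r4,c4) = C
(r5,c1) = D
(r5,c4) = A
(r5,c7) = C
(r6,c7) = B
(r7,c5) = B
(r1,c4) = D
(r1,c7) = A
(r4,c2) = B
(r5,c2) = G
(r6,c4) = E
(r6,c5) = C
(r7,c2) = A
(r1,c2) = C
(r1,c5) = F
(r6,c2) = D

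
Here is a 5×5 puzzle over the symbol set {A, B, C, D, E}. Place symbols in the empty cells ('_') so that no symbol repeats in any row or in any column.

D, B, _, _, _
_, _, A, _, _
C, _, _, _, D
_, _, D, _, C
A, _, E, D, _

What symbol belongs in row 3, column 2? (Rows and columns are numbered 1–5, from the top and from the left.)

E

(r1,c3) = C
(r3,c3) = B
(r5,c2) = C
(r5,c5) = B
(r2,c5) = E
(r1,c5) = A
(r2,c1) = B
(r2,c2) = D
(r2,c4) = C
(r4,c1) = E
(r4,c2) = A
(r4,c4) = B
(r1,c4) = E
(r3,c2) = E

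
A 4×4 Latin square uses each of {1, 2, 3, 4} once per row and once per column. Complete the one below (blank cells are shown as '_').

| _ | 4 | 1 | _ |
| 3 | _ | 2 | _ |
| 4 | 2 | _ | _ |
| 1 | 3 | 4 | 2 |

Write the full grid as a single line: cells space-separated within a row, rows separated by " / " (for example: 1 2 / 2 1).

(r1,c1) = 2
(r1,c4) = 3
(r2,c2) = 1
(r2,c4) = 4
(r3,c3) = 3
(r3,c4) = 1

2 4 1 3 / 3 1 2 4 / 4 2 3 1 / 1 3 4 2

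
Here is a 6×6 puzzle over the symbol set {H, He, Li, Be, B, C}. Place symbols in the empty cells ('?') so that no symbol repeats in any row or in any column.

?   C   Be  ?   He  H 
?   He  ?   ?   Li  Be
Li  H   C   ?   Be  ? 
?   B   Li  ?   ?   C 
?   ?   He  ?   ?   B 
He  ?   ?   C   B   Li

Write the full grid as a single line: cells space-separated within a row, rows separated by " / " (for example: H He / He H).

B C Be Li He H / C He B H Li Be / Li H C B Be He / Be B Li He H C / H Li He Be C B / He Be H C B Li

Cell (r1,c1): row 1 has {H,He,Be,C}; column 1 has {He,Li} → B.
Cell (r1,c4): row 1 has {H,He,Be,B,C}; column 4 has {C} → Li.
Cell (r3,c6): row 3 has {H,Li,Be,C}; column 6 has {H,Li,Be,B,C} → He.
Cell (r4,c5): row 4 has {Li,B,C}; column 5 has {He,Li,Be,B} → H.
Cell (r5,c5): row 5 has {He,B}; column 5 has {H,He,Li,Be,B} → C.
Cell (r6,c2): row 6 has {He,Li,B,C}; column 2 has {H,He,B,C} → Be.
Cell (r6,c3): row 6 has {He,Li,Be,B,C}; column 3 has {He,Li,Be,C} → H.
Cell (r2,c3): row 2 has {He,Li,Be}; column 3 has {H,He,Li,Be,C} → B.
Cell (r2,c4): row 2 has {He,Li,Be,B}; column 4 has {Li,C} → H.
Cell (r3,c4): row 3 has {H,He,Li,Be,C}; column 4 has {H,Li,C} → B.
Cell (r4,c1): row 4 has {H,Li,B,C}; column 1 has {He,Li,B} → Be.
Cell (r4,c4): row 4 has {H,Li,Be,B,C}; column 4 has {H,Li,B,C} → He.
Cell (r5,c1): row 5 has {He,B,C}; column 1 has {He,Li,Be,B} → H.
Cell (r5,c2): row 5 has {H,He,B,C}; column 2 has {H,He,Be,B,C} → Li.
Cell (r5,c4): row 5 has {H,He,Li,B,C}; column 4 has {H,He,Li,B,C} → Be.
Cell (r2,c1): row 2 has {H,He,Li,Be,B}; column 1 has {H,He,Li,Be,B} → C.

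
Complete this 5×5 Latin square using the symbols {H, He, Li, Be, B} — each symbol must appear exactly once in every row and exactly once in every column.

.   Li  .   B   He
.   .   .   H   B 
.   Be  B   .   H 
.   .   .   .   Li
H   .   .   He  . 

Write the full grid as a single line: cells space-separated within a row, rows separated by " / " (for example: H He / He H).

Be Li H B He / Li He Be H B / He Be B Li H / B H He Be Li / H B Li He Be

Cell (r1,c1): row 1 has {He,Li,B}; column 1 has {H} → Be.
Cell (r1,c3): row 1 has {He,Li,Be,B}; column 3 has {B} → H.
Cell (r2,c2): row 2 has {H,B}; column 2 has {Li,Be} → He.
Cell (r3,c4): row 3 has {H,Be,B}; column 4 has {H,He,B} → Li.
Cell (r4,c4): row 4 has {Li}; column 4 has {H,He,Li,B} → Be.
Cell (r5,c2): row 5 has {H,He}; column 2 has {He,Li,Be} → B.
Cell (r5,c5): row 5 has {H,He,B}; column 5 has {H,He,Li,B} → Be.
Cell (r2,c1): row 2 has {H,He,B}; column 1 has {H,Be} → Li.
Cell (r2,c3): row 2 has {H,He,Li,B}; column 3 has {H,B} → Be.
Cell (r3,c1): row 3 has {H,Li,Be,B}; column 1 has {H,Li,Be} → He.
Cell (r4,c1): row 4 has {Li,Be}; column 1 has {H,He,Li,Be} → B.
Cell (r4,c2): row 4 has {Li,Be,B}; column 2 has {He,Li,Be,B} → H.
Cell (r4,c3): row 4 has {H,Li,Be,B}; column 3 has {H,Be,B} → He.
Cell (r5,c3): row 5 has {H,He,Be,B}; column 3 has {H,He,Be,B} → Li.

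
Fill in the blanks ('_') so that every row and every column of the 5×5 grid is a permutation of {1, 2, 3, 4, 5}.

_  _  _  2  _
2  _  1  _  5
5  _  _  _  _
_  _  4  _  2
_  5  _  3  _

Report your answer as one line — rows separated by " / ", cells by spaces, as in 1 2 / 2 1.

Cell (r2,c4): row 2 has {1,2,5}; column 4 has {2,3} → 4.
Cell (r3,c4): row 3 has {5}; column 4 has {2,3,4} → 1.
Cell (r4,c4): row 4 has {2,4}; column 4 has {1,2,3,4} → 5.
Cell (r5,c3): row 5 has {3,5}; column 3 has {1,4} → 2.
Cell (r2,c2): row 2 has {1,2,4,5}; column 2 has {5} → 3.
Cell (r3,c3): row 3 has {1,5}; column 3 has {1,2,4} → 3.
Cell (r3,c5): row 3 has {1,3,5}; column 5 has {2,5} → 4.
Cell (r4,c2): row 4 has {2,4,5}; column 2 has {3,5} → 1.
Cell (r5,c5): row 5 has {2,3,5}; column 5 has {2,4,5} → 1.
Cell (r1,c2): row 1 has {2}; column 2 has {1,3,5} → 4.
Cell (r1,c3): row 1 has {2,4}; column 3 has {1,2,3,4} → 5.
Cell (r1,c5): row 1 has {2,4,5}; column 5 has {1,2,4,5} → 3.
Cell (r3,c2): row 3 has {1,3,4,5}; column 2 has {1,3,4,5} → 2.
Cell (r4,c1): row 4 has {1,2,4,5}; column 1 has {2,5} → 3.
Cell (r5,c1): row 5 has {1,2,3,5}; column 1 has {2,3,5} → 4.
Cell (r1,c1): row 1 has {2,3,4,5}; column 1 has {2,3,4,5} → 1.

1 4 5 2 3 / 2 3 1 4 5 / 5 2 3 1 4 / 3 1 4 5 2 / 4 5 2 3 1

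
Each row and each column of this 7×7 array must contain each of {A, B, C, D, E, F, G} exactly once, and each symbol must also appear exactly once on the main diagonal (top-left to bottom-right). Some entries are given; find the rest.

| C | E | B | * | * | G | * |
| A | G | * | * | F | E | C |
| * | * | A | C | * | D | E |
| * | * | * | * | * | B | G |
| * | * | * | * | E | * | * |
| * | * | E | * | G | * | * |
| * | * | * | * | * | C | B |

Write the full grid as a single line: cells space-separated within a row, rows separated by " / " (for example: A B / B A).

C E B F D G A / A G D B F E C / G F A C B D E / E A F D C B G / D B C G E A F / B C E A G F D / F D G E A C B

(r2,c3) = D
(r2,c4) = B
(r3,c5) = B
(r6,c6) = F
(r3,c2) = F
(r4,c4) = D
(r5,c6) = A
(r6,c4) = A
(r6,c7) = D
(r1,c4) = F
(r1,c7) = A
(r3,c1) = G
(r5,c4) = G
(r5,c7) = F
(r6,c1) = B
(r6,c2) = C
(r7,c4) = E
(r1,c5) = D
(r4,c2) = A
(r4,c5) = C
(r5,c1) = D
(r5,c2) = B
(r5,c3) = C
(r7,c1) = F
(r7,c2) = D
(r7,c3) = G
(r7,c5) = A
(r4,c1) = E
(r4,c3) = F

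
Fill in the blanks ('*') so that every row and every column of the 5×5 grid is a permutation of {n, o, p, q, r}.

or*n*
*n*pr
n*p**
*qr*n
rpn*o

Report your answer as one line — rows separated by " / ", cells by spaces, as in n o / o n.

o r q n p / q n o p r / n o p r q / p q r o n / r p n q o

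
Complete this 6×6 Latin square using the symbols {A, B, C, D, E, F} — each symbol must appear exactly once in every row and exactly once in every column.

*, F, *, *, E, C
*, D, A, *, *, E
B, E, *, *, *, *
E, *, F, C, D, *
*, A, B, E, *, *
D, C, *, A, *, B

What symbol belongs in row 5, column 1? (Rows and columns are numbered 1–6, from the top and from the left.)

(r1,c1) = A
(r1,c3) = D
(r1,c4) = B
(r2,c4) = F
(r3,c3) = C
(r3,c4) = D
(r4,c2) = B
(r4,c6) = A
(r6,c3) = E
(r6,c5) = F
(r2,c1) = C
(r2,c5) = B
(r3,c5) = A
(r3,c6) = F
(r5,c1) = F

F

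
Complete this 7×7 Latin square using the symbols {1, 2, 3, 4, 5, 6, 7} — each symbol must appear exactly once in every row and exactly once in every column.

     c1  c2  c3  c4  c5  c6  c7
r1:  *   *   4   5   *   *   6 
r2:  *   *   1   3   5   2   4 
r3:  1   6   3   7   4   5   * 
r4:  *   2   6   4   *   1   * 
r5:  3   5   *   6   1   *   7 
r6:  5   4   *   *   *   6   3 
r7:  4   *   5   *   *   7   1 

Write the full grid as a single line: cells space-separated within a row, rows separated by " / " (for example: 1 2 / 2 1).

2 1 4 5 7 3 6 / 6 7 1 3 5 2 4 / 1 6 3 7 4 5 2 / 7 2 6 4 3 1 5 / 3 5 2 6 1 4 7 / 5 4 7 1 2 6 3 / 4 3 5 2 6 7 1

row 1 has {4,5,6}; column 6 has {1,2,5,6,7} — only 3 is left for (r1,c6).
row 2 has {1,2,3,4,5}; column 2 has {2,4,5,6} — only 7 is left for (r2,c2).
row 3 has {1,3,4,5,6,7}; column 7 has {1,3,4,6,7} — only 2 is left for (r3,c7).
row 4 has {1,2,4,6}; column 1 has {1,3,4,5} — only 7 is left for (r4,c1).
row 4 has {1,2,4,6,7}; column 5 has {1,4,5} — only 3 is left for (r4,c5).
row 4 has {1,2,3,4,6,7}; column 7 has {1,2,3,4,6,7} — only 5 is left for (r4,c7).
row 5 has {1,3,5,6,7}; column 3 has {1,3,4,5,6} — only 2 is left for (r5,c3).
row 5 has {1,2,3,5,6,7}; column 6 has {1,2,3,5,6,7} — only 4 is left for (r5,c6).
row 6 has {3,4,5,6}; column 3 has {1,2,3,4,5,6} — only 7 is left for (r6,c3).
row 6 has {3,4,5,6,7}; column 5 has {1,3,4,5} — only 2 is left for (r6,c5).
row 7 has {1,4,5,7}; column 2 has {2,4,5,6,7} — only 3 is left for (r7,c2).
row 7 has {1,3,4,5,7}; column 4 has {3,4,5,6,7} — only 2 is left for (r7,c4).
row 7 has {1,2,3,4,5,7}; column 5 has {1,2,3,4,5} — only 6 is left for (r7,c5).
row 1 has {3,4,5,6}; column 1 has {1,3,4,5,7} — only 2 is left for (r1,c1).
row 1 has {2,3,4,5,6}; column 2 has {2,3,4,5,6,7} — only 1 is left for (r1,c2).
row 1 has {1,2,3,4,5,6}; column 5 has {1,2,3,4,5,6} — only 7 is left for (r1,c5).
row 2 has {1,2,3,4,5,7}; column 1 has {1,2,3,4,5,7} — only 6 is left for (r2,c1).
row 6 has {2,3,4,5,6,7}; column 4 has {2,3,4,5,6,7} — only 1 is left for (r6,c4).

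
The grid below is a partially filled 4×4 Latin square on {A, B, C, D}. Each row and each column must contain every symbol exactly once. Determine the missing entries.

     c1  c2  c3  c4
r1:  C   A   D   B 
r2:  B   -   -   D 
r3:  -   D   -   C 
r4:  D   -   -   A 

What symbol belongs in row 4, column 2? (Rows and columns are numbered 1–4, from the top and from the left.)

B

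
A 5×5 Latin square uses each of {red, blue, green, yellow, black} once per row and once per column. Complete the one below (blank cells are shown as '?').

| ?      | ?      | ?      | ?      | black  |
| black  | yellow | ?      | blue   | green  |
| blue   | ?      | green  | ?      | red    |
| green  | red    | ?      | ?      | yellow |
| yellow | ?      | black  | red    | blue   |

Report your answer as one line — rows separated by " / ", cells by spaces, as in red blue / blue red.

red blue yellow green black / black yellow red blue green / blue black green yellow red / green red blue black yellow / yellow green black red blue

At row 1, column 1: row 1 has {black}; column 1 has {blue,green,yellow,black}; that leaves red.
At row 2, column 3: row 2 has {blue,green,yellow,black}; column 3 has {green,black}; that leaves red.
At row 3, column 2: row 3 has {red,blue,green}; column 2 has {red,yellow}; that leaves black.
At row 3, column 4: row 3 has {red,blue,green,black}; column 4 has {red,blue}; that leaves yellow.
At row 4, column 3: row 4 has {red,green,yellow}; column 3 has {red,green,black}; that leaves blue.
At row 4, column 4: row 4 has {red,blue,green,yellow}; column 4 has {red,blue,yellow}; that leaves black.
At row 5, column 2: row 5 has {red,blue,yellow,black}; column 2 has {red,yellow,black}; that leaves green.
At row 1, column 2: row 1 has {red,black}; column 2 has {red,green,yellow,black}; that leaves blue.
At row 1, column 3: row 1 has {red,blue,black}; column 3 has {red,blue,green,black}; that leaves yellow.
At row 1, column 4: row 1 has {red,blue,yellow,black}; column 4 has {red,blue,yellow,black}; that leaves green.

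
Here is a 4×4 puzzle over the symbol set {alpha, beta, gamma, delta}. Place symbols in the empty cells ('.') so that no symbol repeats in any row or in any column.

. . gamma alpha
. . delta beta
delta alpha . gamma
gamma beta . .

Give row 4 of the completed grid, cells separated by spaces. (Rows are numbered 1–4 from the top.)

gamma beta alpha delta

At row 1, column 1: row 1 has {alpha,gamma}; column 1 has {gamma,delta}; that leaves beta.
At row 1, column 2: row 1 has {alpha,beta,gamma}; column 2 has {alpha,beta}; that leaves delta.
At row 2, column 1: row 2 has {beta,delta}; column 1 has {beta,gamma,delta}; that leaves alpha.
At row 2, column 2: row 2 has {alpha,beta,delta}; column 2 has {alpha,beta,delta}; that leaves gamma.
At row 3, column 3: row 3 has {alpha,gamma,delta}; column 3 has {gamma,delta}; that leaves beta.
At row 4, column 3: row 4 has {beta,gamma}; column 3 has {beta,gamma,delta}; that leaves alpha.
At row 4, column 4: row 4 has {alpha,beta,gamma}; column 4 has {alpha,beta,gamma}; that leaves delta.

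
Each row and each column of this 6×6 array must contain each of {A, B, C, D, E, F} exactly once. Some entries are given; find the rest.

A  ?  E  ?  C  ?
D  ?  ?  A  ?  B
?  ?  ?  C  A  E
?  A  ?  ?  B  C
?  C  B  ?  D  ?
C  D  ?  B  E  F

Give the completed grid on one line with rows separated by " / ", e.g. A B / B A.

A B E F C D / D E C A F B / B F D C A E / E A F D B C / F C B E D A / C D A B E F

row 1 has {A,C,E}; column 6 has {B,C,E,F} — only D is left for (r1,c6).
row 2 has {A,B,D}; column 5 has {A,B,C,D,E} — only F is left for (r2,c5).
row 5 has {B,C,D}; column 6 has {B,C,D,E,F} — only A is left for (r5,c6).
row 6 has {B,C,D,E,F}; column 3 has {B,E} — only A is left for (r6,c3).
row 1 has {A,C,D,E}; column 4 has {A,B,C} — only F is left for (r1,c4).
row 2 has {A,B,D,F}; column 2 has {A,C,D} — only E is left for (r2,c2).
row 2 has {A,B,D,E,F}; column 3 has {A,B,E} — only C is left for (r2,c3).
row 5 has {A,B,C,D}; column 4 has {A,B,C,F} — only E is left for (r5,c4).
row 1 has {A,C,D,E,F}; column 2 has {A,C,D,E} — only B is left for (r1,c2).
row 3 has {A,C,E}; column 2 has {A,B,C,D,E} — only F is left for (r3,c2).
row 3 has {A,C,E,F}; column 3 has {A,B,C,E} — only D is left for (r3,c3).
row 4 has {A,B,C}; column 3 has {A,B,C,D,E} — only F is left for (r4,c3).
row 4 has {A,B,C,F}; column 4 has {A,B,C,E,F} — only D is left for (r4,c4).
row 5 has {A,B,C,D,E}; column 1 has {A,C,D} — only F is left for (r5,c1).
row 3 has {A,C,D,E,F}; column 1 has {A,C,D,F} — only B is left for (r3,c1).
row 4 has {A,B,C,D,F}; column 1 has {A,B,C,D,F} — only E is left for (r4,c1).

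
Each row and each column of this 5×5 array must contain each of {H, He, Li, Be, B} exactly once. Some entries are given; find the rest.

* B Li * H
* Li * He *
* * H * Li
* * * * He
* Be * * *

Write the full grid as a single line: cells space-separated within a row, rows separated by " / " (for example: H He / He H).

He B Li Be H / H Li B He Be / Be He H B Li / B H Be Li He / Li Be He H B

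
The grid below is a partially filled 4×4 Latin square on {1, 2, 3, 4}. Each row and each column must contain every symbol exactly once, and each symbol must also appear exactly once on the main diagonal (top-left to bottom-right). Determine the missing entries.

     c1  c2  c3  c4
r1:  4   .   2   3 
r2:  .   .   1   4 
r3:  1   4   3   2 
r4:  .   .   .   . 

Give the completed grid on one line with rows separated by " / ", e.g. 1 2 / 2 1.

Cell (r1,c2): row 1 has {2,3,4}; column 2 has {4} → 1.
Cell (r2,c2): row 2 has {1,4}; column 2 has {1,4}; the diagonal has {3,4} → 2.
Cell (r4,c2): row 4 is empty so far; column 2 has {1,2,4} → 3.
Cell (r4,c3): row 4 has {3}; column 3 has {1,2,3} → 4.
Cell (r4,c4): row 4 has {3,4}; column 4 has {2,3,4}; the diagonal has {2,3,4} → 1.
Cell (r2,c1): row 2 has {1,2,4}; column 1 has {1,4} → 3.
Cell (r4,c1): row 4 has {1,3,4}; column 1 has {1,3,4} → 2.

4 1 2 3 / 3 2 1 4 / 1 4 3 2 / 2 3 4 1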